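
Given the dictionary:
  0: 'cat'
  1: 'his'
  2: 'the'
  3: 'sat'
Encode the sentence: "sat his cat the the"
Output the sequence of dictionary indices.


Look up each word in the dictionary:
  'sat' -> 3
  'his' -> 1
  'cat' -> 0
  'the' -> 2
  'the' -> 2

Encoded: [3, 1, 0, 2, 2]


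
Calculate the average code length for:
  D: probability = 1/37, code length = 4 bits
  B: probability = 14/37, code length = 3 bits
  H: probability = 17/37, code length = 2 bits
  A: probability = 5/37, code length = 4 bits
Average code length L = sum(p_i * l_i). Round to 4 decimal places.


Weighted contributions p_i * l_i:
  D: (1/37) * 4 = 4/37
  B: (14/37) * 3 = 42/37
  H: (17/37) * 2 = 34/37
  A: (5/37) * 4 = 20/37
Sum = (4 + 42 + 34 + 20)/37 = 100/37

L = 100/37 = 2.7027 bits/symbol


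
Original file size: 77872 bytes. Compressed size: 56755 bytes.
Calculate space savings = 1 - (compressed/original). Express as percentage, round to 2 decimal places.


ratio = compressed/original = 56755/77872 = 0.728824
savings = 1 - ratio = 1 - 0.728824 = 0.271176
as a percentage: 0.271176 * 100 = 27.12%

Space savings = 1 - 56755/77872 = 27.12%


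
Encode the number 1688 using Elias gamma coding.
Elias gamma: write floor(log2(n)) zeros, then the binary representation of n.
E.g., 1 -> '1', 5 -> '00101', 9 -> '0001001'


num_bits = floor(log2(1688)) + 1 = 11
leading_zeros = num_bits - 1 = 10
binary(1688) = 11010011000

Elias gamma(1688) = '0000000000' + '11010011000' = 000000000011010011000 (21 bits)


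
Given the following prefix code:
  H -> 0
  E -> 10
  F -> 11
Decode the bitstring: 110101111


Decoding step by step:
Bits 11 -> F
Bits 0 -> H
Bits 10 -> E
Bits 11 -> F
Bits 11 -> F


Decoded message: FHEFF


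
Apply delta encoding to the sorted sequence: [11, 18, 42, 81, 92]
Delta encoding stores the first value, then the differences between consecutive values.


First value: 11
Deltas:
  18 - 11 = 7
  42 - 18 = 24
  81 - 42 = 39
  92 - 81 = 11


Delta encoded: [11, 7, 24, 39, 11]


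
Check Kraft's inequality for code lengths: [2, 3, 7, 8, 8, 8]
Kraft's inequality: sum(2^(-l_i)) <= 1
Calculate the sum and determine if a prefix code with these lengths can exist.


Sum = 2^(-2) + 2^(-3) + 2^(-7) + 2^(-8) + 2^(-8) + 2^(-8)
    = 0.25 + 0.125 + 0.0078125 + 0.00390625 + 0.00390625 + 0.00390625
    = 101/256 = 0.39453125
Since 0.39453125 <= 1, Kraft's inequality IS satisfied.
A prefix code with these lengths CAN exist.

Kraft sum = 0.39453125. Satisfied.


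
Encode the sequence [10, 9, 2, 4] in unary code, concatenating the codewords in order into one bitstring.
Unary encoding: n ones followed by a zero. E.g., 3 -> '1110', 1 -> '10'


Encode each number as n ones followed by a terminating 0:
  10 -> 11111111110 (11 bits)
  9 -> 1111111110 (10 bits)
  2 -> 110 (3 bits)
  4 -> 11110 (5 bits)
Total length = 11 + 10 + 3 + 5 = 29 bits.

Unary([10, 9, 2, 4]) = 11111111110111111111011011110 (29 bits)


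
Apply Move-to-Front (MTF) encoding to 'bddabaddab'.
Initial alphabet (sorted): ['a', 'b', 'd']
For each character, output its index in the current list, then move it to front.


MTF encoding:
'b': index 1 in ['a', 'b', 'd'] -> ['b', 'a', 'd']
'd': index 2 in ['b', 'a', 'd'] -> ['d', 'b', 'a']
'd': index 0 in ['d', 'b', 'a'] -> ['d', 'b', 'a']
'a': index 2 in ['d', 'b', 'a'] -> ['a', 'd', 'b']
'b': index 2 in ['a', 'd', 'b'] -> ['b', 'a', 'd']
'a': index 1 in ['b', 'a', 'd'] -> ['a', 'b', 'd']
'd': index 2 in ['a', 'b', 'd'] -> ['d', 'a', 'b']
'd': index 0 in ['d', 'a', 'b'] -> ['d', 'a', 'b']
'a': index 1 in ['d', 'a', 'b'] -> ['a', 'd', 'b']
'b': index 2 in ['a', 'd', 'b'] -> ['b', 'a', 'd']


Output: [1, 2, 0, 2, 2, 1, 2, 0, 1, 2]


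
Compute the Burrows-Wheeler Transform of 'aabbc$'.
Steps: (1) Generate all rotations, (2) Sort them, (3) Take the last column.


Rotations (sorted):
  0: $aabbc -> last char: c
  1: aabbc$ -> last char: $
  2: abbc$a -> last char: a
  3: bbc$aa -> last char: a
  4: bc$aab -> last char: b
  5: c$aabb -> last char: b


BWT = c$aabb


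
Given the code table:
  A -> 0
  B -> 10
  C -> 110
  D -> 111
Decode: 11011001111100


Decoding:
110 -> C
110 -> C
0 -> A
111 -> D
110 -> C
0 -> A


Result: CCADCA


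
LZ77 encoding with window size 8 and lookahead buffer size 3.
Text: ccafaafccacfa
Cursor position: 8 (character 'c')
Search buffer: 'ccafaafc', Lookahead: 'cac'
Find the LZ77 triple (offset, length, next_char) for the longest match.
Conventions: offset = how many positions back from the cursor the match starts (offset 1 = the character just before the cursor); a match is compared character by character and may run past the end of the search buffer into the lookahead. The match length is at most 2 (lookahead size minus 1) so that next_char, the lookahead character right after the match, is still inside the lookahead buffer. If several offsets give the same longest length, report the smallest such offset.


Try each offset into the search buffer:
  offset=1 (pos 7, char 'c'): match length 1
  offset=2 (pos 6, char 'f'): match length 0
  offset=3 (pos 5, char 'a'): match length 0
  offset=4 (pos 4, char 'a'): match length 0
  offset=5 (pos 3, char 'f'): match length 0
  offset=6 (pos 2, char 'a'): match length 0
  offset=7 (pos 1, char 'c'): match length 2
  offset=8 (pos 0, char 'c'): match length 1
Longest match has length 2 at offset 7.
next_char = character at position 8 + 2 = 10 -> 'c'

Best match: offset=7, length=2 (matching 'ca' starting at position 1)
LZ77 triple: (7, 2, 'c')


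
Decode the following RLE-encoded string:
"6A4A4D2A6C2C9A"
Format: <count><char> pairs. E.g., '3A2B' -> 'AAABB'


Expanding each <count><char> pair:
  6A -> 'AAAAAA'
  4A -> 'AAAA'
  4D -> 'DDDD'
  2A -> 'AA'
  6C -> 'CCCCCC'
  2C -> 'CC'
  9A -> 'AAAAAAAAA'

Decoded = AAAAAAAAAADDDDAACCCCCCCCAAAAAAAAA


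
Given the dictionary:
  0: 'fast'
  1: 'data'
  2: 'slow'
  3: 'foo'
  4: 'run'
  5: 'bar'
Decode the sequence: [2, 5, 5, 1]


Look up each index in the dictionary:
  2 -> 'slow'
  5 -> 'bar'
  5 -> 'bar'
  1 -> 'data'

Decoded: "slow bar bar data"


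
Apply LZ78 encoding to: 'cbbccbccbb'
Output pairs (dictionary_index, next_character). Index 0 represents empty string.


LZ78 encoding steps:
Dictionary: {0: ''}
Step 1: w='' (idx 0), next='c' -> output (0, 'c'), add 'c' as idx 1
Step 2: w='' (idx 0), next='b' -> output (0, 'b'), add 'b' as idx 2
Step 3: w='b' (idx 2), next='c' -> output (2, 'c'), add 'bc' as idx 3
Step 4: w='c' (idx 1), next='b' -> output (1, 'b'), add 'cb' as idx 4
Step 5: w='c' (idx 1), next='c' -> output (1, 'c'), add 'cc' as idx 5
Step 6: w='b' (idx 2), next='b' -> output (2, 'b'), add 'bb' as idx 6


Encoded: [(0, 'c'), (0, 'b'), (2, 'c'), (1, 'b'), (1, 'c'), (2, 'b')]


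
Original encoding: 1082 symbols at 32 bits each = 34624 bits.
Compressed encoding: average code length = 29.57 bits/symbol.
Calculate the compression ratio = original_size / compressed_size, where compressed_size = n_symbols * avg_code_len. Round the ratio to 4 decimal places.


original_size = n_symbols * orig_bits = 1082 * 32 = 34624 bits
compressed_size = n_symbols * avg_code_len = 1082 * 29.57 = 31994.74 bits
ratio = original_size / compressed_size = 34624 / 31994.74 = 1.0822

Compression ratio = 1.0822


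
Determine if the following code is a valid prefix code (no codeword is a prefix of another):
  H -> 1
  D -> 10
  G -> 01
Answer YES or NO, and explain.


Checking each pair (does one codeword prefix another?):
  H='1' vs D='10': prefix -- VIOLATION

NO -- this is NOT a valid prefix code. H (1) is a prefix of D (10).


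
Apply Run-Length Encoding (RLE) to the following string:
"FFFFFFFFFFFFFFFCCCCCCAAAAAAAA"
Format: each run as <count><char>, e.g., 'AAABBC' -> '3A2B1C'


Scanning runs left to right:
  i=0: run of 'F' x 15 -> '15F'
  i=15: run of 'C' x 6 -> '6C'
  i=21: run of 'A' x 8 -> '8A'

RLE = 15F6C8A


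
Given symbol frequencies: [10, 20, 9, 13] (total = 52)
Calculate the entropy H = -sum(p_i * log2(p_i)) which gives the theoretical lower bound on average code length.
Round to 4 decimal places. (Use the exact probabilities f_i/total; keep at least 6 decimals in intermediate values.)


Per-symbol terms -p_i * log2(p_i) with p_i = f_i/52:
  p = 10/52 = 0.192308: log2(p) = -2.378512, -p*log2(p) = 0.457406
  p = 20/52 = 0.384615: log2(p) = -1.378512, -p*log2(p) = 0.530197
  p = 9/52 = 0.173077: log2(p) = -2.530515, -p*log2(p) = 0.437974
  p = 13/52 = 0.250000: log2(p) = -2.000000, -p*log2(p) = 0.500000
H = 0.457406 + 0.530197 + 0.437974 + 0.500000 = 1.925577

H = 1.9256 bits/symbol


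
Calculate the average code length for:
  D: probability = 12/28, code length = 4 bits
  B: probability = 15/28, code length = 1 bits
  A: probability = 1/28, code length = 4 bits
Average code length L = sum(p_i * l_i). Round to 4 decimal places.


Weighted contributions p_i * l_i:
  D: (12/28) * 4 = 48/28
  B: (15/28) * 1 = 15/28
  A: (1/28) * 4 = 4/28
Sum = (48 + 15 + 4)/28 = 67/28

L = 67/28 = 2.3929 bits/symbol


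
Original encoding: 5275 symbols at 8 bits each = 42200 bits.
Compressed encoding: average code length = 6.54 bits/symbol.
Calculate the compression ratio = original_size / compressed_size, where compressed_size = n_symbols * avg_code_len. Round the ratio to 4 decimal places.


original_size = n_symbols * orig_bits = 5275 * 8 = 42200 bits
compressed_size = n_symbols * avg_code_len = 5275 * 6.54 = 34498.5 bits
ratio = original_size / compressed_size = 42200 / 34498.5 = 1.2232

Compression ratio = 1.2232


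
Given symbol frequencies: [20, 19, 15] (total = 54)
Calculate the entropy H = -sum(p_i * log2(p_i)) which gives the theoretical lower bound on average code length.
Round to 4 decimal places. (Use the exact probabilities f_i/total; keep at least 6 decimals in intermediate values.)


Per-symbol terms -p_i * log2(p_i) with p_i = f_i/54:
  p = 20/54 = 0.370370: log2(p) = -1.432959, -p*log2(p) = 0.530726
  p = 19/54 = 0.351852: log2(p) = -1.506960, -p*log2(p) = 0.530227
  p = 15/54 = 0.277778: log2(p) = -1.847997, -p*log2(p) = 0.513332
H = 0.530726 + 0.530227 + 0.513332 = 1.574285

H = 1.5743 bits/symbol


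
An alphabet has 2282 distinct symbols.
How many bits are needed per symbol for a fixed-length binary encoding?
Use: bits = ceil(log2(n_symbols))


log2(2282) = 11.1561
Bracket: 2^11 = 2048 < 2282 <= 2^12 = 4096
So ceil(log2(2282)) = 12

bits = ceil(log2(2282)) = ceil(11.1561) = 12 bits


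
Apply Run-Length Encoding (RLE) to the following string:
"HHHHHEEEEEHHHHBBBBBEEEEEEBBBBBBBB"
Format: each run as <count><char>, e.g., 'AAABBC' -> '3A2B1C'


Scanning runs left to right:
  i=0: run of 'H' x 5 -> '5H'
  i=5: run of 'E' x 5 -> '5E'
  i=10: run of 'H' x 4 -> '4H'
  i=14: run of 'B' x 5 -> '5B'
  i=19: run of 'E' x 6 -> '6E'
  i=25: run of 'B' x 8 -> '8B'

RLE = 5H5E4H5B6E8B


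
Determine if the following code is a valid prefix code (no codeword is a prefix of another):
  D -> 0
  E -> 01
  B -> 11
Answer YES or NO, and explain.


Checking each pair (does one codeword prefix another?):
  D='0' vs E='01': prefix -- VIOLATION

NO -- this is NOT a valid prefix code. D (0) is a prefix of E (01).


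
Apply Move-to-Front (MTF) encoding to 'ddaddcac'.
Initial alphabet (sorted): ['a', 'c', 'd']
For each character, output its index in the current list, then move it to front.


MTF encoding:
'd': index 2 in ['a', 'c', 'd'] -> ['d', 'a', 'c']
'd': index 0 in ['d', 'a', 'c'] -> ['d', 'a', 'c']
'a': index 1 in ['d', 'a', 'c'] -> ['a', 'd', 'c']
'd': index 1 in ['a', 'd', 'c'] -> ['d', 'a', 'c']
'd': index 0 in ['d', 'a', 'c'] -> ['d', 'a', 'c']
'c': index 2 in ['d', 'a', 'c'] -> ['c', 'd', 'a']
'a': index 2 in ['c', 'd', 'a'] -> ['a', 'c', 'd']
'c': index 1 in ['a', 'c', 'd'] -> ['c', 'a', 'd']


Output: [2, 0, 1, 1, 0, 2, 2, 1]


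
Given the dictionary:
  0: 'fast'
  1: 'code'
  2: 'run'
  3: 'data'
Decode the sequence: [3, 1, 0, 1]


Look up each index in the dictionary:
  3 -> 'data'
  1 -> 'code'
  0 -> 'fast'
  1 -> 'code'

Decoded: "data code fast code"


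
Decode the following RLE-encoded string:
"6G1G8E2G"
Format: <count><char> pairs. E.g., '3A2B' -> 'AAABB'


Expanding each <count><char> pair:
  6G -> 'GGGGGG'
  1G -> 'G'
  8E -> 'EEEEEEEE'
  2G -> 'GG'

Decoded = GGGGGGGEEEEEEEEGG


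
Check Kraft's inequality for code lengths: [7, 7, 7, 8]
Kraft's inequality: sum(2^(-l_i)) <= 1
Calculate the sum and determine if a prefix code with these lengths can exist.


Sum = 2^(-7) + 2^(-7) + 2^(-7) + 2^(-8)
    = 0.0078125 + 0.0078125 + 0.0078125 + 0.00390625
    = 7/256 = 0.02734375
Since 0.02734375 <= 1, Kraft's inequality IS satisfied.
A prefix code with these lengths CAN exist.

Kraft sum = 0.02734375. Satisfied.


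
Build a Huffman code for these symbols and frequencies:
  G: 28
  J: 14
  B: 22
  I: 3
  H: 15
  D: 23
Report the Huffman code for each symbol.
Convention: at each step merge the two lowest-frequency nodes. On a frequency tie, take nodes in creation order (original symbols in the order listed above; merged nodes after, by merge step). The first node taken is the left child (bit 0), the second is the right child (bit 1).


Huffman tree construction:
Step 1: Merge I(3) + J(14) = 17
Step 2: Merge H(15) + (I+J)(17) = 32
Step 3: Merge B(22) + D(23) = 45
Step 4: Merge G(28) + (H+(I+J))(32) = 60
Step 5: Merge (B+D)(45) + (G+(H+(I+J)))(60) = 105
Read each symbol's code off the tree from the root (left child = 0, right child = 1).

Codes:
  G: 10 (length 2)
  J: 1111 (length 4)
  B: 00 (length 2)
  I: 1110 (length 4)
  H: 110 (length 3)
  D: 01 (length 2)
Average code length: 259/105 = 2.4667 bits/symbol


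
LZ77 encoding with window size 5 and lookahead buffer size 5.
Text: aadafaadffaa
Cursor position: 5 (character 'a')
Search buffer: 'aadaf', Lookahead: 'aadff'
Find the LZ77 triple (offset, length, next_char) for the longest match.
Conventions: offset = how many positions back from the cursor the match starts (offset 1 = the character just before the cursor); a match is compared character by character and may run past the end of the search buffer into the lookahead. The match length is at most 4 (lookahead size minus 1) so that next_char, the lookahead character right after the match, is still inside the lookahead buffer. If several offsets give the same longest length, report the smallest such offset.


Try each offset into the search buffer:
  offset=1 (pos 4, char 'f'): match length 0
  offset=2 (pos 3, char 'a'): match length 1
  offset=3 (pos 2, char 'd'): match length 0
  offset=4 (pos 1, char 'a'): match length 1
  offset=5 (pos 0, char 'a'): match length 3
Longest match has length 3 at offset 5.
next_char = character at position 5 + 3 = 8 -> 'f'

Best match: offset=5, length=3 (matching 'aad' starting at position 0)
LZ77 triple: (5, 3, 'f')


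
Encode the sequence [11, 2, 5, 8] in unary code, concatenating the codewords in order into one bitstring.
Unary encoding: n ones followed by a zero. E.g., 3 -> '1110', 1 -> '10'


Encode each number as n ones followed by a terminating 0:
  11 -> 111111111110 (12 bits)
  2 -> 110 (3 bits)
  5 -> 111110 (6 bits)
  8 -> 111111110 (9 bits)
Total length = 12 + 3 + 6 + 9 = 30 bits.

Unary([11, 2, 5, 8]) = 111111111110110111110111111110 (30 bits)


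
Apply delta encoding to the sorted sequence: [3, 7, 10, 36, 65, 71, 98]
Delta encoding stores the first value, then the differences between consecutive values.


First value: 3
Deltas:
  7 - 3 = 4
  10 - 7 = 3
  36 - 10 = 26
  65 - 36 = 29
  71 - 65 = 6
  98 - 71 = 27


Delta encoded: [3, 4, 3, 26, 29, 6, 27]


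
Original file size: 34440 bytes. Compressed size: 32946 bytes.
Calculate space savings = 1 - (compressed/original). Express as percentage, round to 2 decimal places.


ratio = compressed/original = 32946/34440 = 0.95662
savings = 1 - ratio = 1 - 0.95662 = 0.04338
as a percentage: 0.04338 * 100 = 4.34%

Space savings = 1 - 32946/34440 = 4.34%


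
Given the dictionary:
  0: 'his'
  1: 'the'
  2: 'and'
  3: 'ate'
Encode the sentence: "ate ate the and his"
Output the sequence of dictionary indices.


Look up each word in the dictionary:
  'ate' -> 3
  'ate' -> 3
  'the' -> 1
  'and' -> 2
  'his' -> 0

Encoded: [3, 3, 1, 2, 0]


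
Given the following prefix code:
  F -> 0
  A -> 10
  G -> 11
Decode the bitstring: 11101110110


Decoding step by step:
Bits 11 -> G
Bits 10 -> A
Bits 11 -> G
Bits 10 -> A
Bits 11 -> G
Bits 0 -> F


Decoded message: GAGAGF


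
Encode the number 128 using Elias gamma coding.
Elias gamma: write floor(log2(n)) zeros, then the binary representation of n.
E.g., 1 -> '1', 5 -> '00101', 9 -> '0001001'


num_bits = floor(log2(128)) + 1 = 8
leading_zeros = num_bits - 1 = 7
binary(128) = 10000000

Elias gamma(128) = '0000000' + '10000000' = 000000010000000 (15 bits)


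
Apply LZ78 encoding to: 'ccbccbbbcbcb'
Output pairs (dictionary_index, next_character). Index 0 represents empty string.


LZ78 encoding steps:
Dictionary: {0: ''}
Step 1: w='' (idx 0), next='c' -> output (0, 'c'), add 'c' as idx 1
Step 2: w='c' (idx 1), next='b' -> output (1, 'b'), add 'cb' as idx 2
Step 3: w='c' (idx 1), next='c' -> output (1, 'c'), add 'cc' as idx 3
Step 4: w='' (idx 0), next='b' -> output (0, 'b'), add 'b' as idx 4
Step 5: w='b' (idx 4), next='b' -> output (4, 'b'), add 'bb' as idx 5
Step 6: w='cb' (idx 2), next='c' -> output (2, 'c'), add 'cbc' as idx 6
Step 7: w='b' (idx 4), end of input -> output (4, '')


Encoded: [(0, 'c'), (1, 'b'), (1, 'c'), (0, 'b'), (4, 'b'), (2, 'c'), (4, '')]


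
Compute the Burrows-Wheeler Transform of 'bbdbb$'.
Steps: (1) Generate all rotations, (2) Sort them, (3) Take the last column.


Rotations (sorted):
  0: $bbdbb -> last char: b
  1: b$bbdb -> last char: b
  2: bb$bbd -> last char: d
  3: bbdbb$ -> last char: $
  4: bdbb$b -> last char: b
  5: dbb$bb -> last char: b


BWT = bbd$bb


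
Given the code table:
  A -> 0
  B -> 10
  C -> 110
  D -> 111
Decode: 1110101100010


Decoding:
111 -> D
0 -> A
10 -> B
110 -> C
0 -> A
0 -> A
10 -> B


Result: DABCAAB


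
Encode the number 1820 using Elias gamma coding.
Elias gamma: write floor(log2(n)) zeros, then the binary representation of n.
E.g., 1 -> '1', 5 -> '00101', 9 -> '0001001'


num_bits = floor(log2(1820)) + 1 = 11
leading_zeros = num_bits - 1 = 10
binary(1820) = 11100011100

Elias gamma(1820) = '0000000000' + '11100011100' = 000000000011100011100 (21 bits)


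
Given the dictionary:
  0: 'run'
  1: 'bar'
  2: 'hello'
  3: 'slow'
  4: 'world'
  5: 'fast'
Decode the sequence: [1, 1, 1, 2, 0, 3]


Look up each index in the dictionary:
  1 -> 'bar'
  1 -> 'bar'
  1 -> 'bar'
  2 -> 'hello'
  0 -> 'run'
  3 -> 'slow'

Decoded: "bar bar bar hello run slow"


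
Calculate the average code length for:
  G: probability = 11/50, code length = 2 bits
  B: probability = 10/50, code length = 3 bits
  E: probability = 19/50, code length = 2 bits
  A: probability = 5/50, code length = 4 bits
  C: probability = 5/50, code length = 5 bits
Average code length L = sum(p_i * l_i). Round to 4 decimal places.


Weighted contributions p_i * l_i:
  G: (11/50) * 2 = 22/50
  B: (10/50) * 3 = 30/50
  E: (19/50) * 2 = 38/50
  A: (5/50) * 4 = 20/50
  C: (5/50) * 5 = 25/50
Sum = (22 + 30 + 38 + 20 + 25)/50 = 135/50

L = 135/50 = 2.7000 bits/symbol


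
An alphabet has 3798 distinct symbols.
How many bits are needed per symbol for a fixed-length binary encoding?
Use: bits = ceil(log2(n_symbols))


log2(3798) = 11.891
Bracket: 2^11 = 2048 < 3798 <= 2^12 = 4096
So ceil(log2(3798)) = 12

bits = ceil(log2(3798)) = ceil(11.891) = 12 bits


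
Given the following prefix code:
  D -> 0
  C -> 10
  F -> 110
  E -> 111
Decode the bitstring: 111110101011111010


Decoding step by step:
Bits 111 -> E
Bits 110 -> F
Bits 10 -> C
Bits 10 -> C
Bits 111 -> E
Bits 110 -> F
Bits 10 -> C


Decoded message: EFCCEFC


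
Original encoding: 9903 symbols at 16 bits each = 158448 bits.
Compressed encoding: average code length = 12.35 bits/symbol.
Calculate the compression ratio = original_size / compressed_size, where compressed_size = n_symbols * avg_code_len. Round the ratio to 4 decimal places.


original_size = n_symbols * orig_bits = 9903 * 16 = 158448 bits
compressed_size = n_symbols * avg_code_len = 9903 * 12.35 = 122302.05 bits
ratio = original_size / compressed_size = 158448 / 122302.05 = 1.2955

Compression ratio = 1.2955


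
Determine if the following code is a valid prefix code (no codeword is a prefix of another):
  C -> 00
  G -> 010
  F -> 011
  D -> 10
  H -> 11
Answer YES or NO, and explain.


Checking each pair (does one codeword prefix another?):
  C='00' vs G='010': no prefix
  C='00' vs F='011': no prefix
  C='00' vs D='10': no prefix
  C='00' vs H='11': no prefix
  G='010' vs C='00': no prefix
  G='010' vs F='011': no prefix
  G='010' vs D='10': no prefix
  G='010' vs H='11': no prefix
  F='011' vs C='00': no prefix
  F='011' vs G='010': no prefix
  F='011' vs D='10': no prefix
  F='011' vs H='11': no prefix
  D='10' vs C='00': no prefix
  D='10' vs G='010': no prefix
  D='10' vs F='011': no prefix
  D='10' vs H='11': no prefix
  H='11' vs C='00': no prefix
  H='11' vs G='010': no prefix
  H='11' vs F='011': no prefix
  H='11' vs D='10': no prefix
No violation found over all pairs.

YES -- this is a valid prefix code. No codeword is a prefix of any other codeword.


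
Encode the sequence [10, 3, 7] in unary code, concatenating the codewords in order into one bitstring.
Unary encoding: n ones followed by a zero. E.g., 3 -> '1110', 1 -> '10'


Encode each number as n ones followed by a terminating 0:
  10 -> 11111111110 (11 bits)
  3 -> 1110 (4 bits)
  7 -> 11111110 (8 bits)
Total length = 11 + 4 + 8 = 23 bits.

Unary([10, 3, 7]) = 11111111110111011111110 (23 bits)


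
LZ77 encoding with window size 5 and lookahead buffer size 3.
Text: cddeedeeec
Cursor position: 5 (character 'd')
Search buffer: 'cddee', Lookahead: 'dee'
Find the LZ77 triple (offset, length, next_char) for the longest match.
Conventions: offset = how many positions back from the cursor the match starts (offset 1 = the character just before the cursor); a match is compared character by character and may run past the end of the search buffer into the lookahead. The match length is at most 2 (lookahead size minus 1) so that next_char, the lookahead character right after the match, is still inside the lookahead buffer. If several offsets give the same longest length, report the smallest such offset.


Try each offset into the search buffer:
  offset=1 (pos 4, char 'e'): match length 0
  offset=2 (pos 3, char 'e'): match length 0
  offset=3 (pos 2, char 'd'): match length 2
  offset=4 (pos 1, char 'd'): match length 1
  offset=5 (pos 0, char 'c'): match length 0
Longest match has length 2 at offset 3.
next_char = character at position 5 + 2 = 7 -> 'e'

Best match: offset=3, length=2 (matching 'de' starting at position 2)
LZ77 triple: (3, 2, 'e')


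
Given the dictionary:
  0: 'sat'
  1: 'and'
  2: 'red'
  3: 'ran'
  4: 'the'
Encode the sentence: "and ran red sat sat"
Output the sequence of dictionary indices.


Look up each word in the dictionary:
  'and' -> 1
  'ran' -> 3
  'red' -> 2
  'sat' -> 0
  'sat' -> 0

Encoded: [1, 3, 2, 0, 0]


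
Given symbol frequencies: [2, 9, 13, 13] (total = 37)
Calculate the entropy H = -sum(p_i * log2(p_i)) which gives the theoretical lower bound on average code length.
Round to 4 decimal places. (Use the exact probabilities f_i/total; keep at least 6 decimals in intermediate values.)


Per-symbol terms -p_i * log2(p_i) with p_i = f_i/37:
  p = 2/37 = 0.054054: log2(p) = -4.209453, -p*log2(p) = 0.227538
  p = 9/37 = 0.243243: log2(p) = -2.039528, -p*log2(p) = 0.496101
  p = 13/37 = 0.351351: log2(p) = -1.509014, -p*log2(p) = 0.530194
  p = 13/37 = 0.351351: log2(p) = -1.509014, -p*log2(p) = 0.530194
H = 0.227538 + 0.496101 + 0.530194 + 0.530194 = 1.784027

H = 1.784 bits/symbol


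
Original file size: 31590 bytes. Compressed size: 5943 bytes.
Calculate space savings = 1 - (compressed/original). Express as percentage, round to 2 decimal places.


ratio = compressed/original = 5943/31590 = 0.188129
savings = 1 - ratio = 1 - 0.188129 = 0.811871
as a percentage: 0.811871 * 100 = 81.19%

Space savings = 1 - 5943/31590 = 81.19%


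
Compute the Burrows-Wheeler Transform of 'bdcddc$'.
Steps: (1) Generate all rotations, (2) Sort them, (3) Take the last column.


Rotations (sorted):
  0: $bdcddc -> last char: c
  1: bdcddc$ -> last char: $
  2: c$bdcdd -> last char: d
  3: cddc$bd -> last char: d
  4: dc$bdcd -> last char: d
  5: dcddc$b -> last char: b
  6: ddc$bdc -> last char: c


BWT = c$dddbc


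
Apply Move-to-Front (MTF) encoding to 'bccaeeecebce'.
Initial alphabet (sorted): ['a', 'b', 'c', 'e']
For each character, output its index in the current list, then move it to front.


MTF encoding:
'b': index 1 in ['a', 'b', 'c', 'e'] -> ['b', 'a', 'c', 'e']
'c': index 2 in ['b', 'a', 'c', 'e'] -> ['c', 'b', 'a', 'e']
'c': index 0 in ['c', 'b', 'a', 'e'] -> ['c', 'b', 'a', 'e']
'a': index 2 in ['c', 'b', 'a', 'e'] -> ['a', 'c', 'b', 'e']
'e': index 3 in ['a', 'c', 'b', 'e'] -> ['e', 'a', 'c', 'b']
'e': index 0 in ['e', 'a', 'c', 'b'] -> ['e', 'a', 'c', 'b']
'e': index 0 in ['e', 'a', 'c', 'b'] -> ['e', 'a', 'c', 'b']
'c': index 2 in ['e', 'a', 'c', 'b'] -> ['c', 'e', 'a', 'b']
'e': index 1 in ['c', 'e', 'a', 'b'] -> ['e', 'c', 'a', 'b']
'b': index 3 in ['e', 'c', 'a', 'b'] -> ['b', 'e', 'c', 'a']
'c': index 2 in ['b', 'e', 'c', 'a'] -> ['c', 'b', 'e', 'a']
'e': index 2 in ['c', 'b', 'e', 'a'] -> ['e', 'c', 'b', 'a']


Output: [1, 2, 0, 2, 3, 0, 0, 2, 1, 3, 2, 2]


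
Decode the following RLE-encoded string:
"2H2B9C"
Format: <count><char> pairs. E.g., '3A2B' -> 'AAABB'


Expanding each <count><char> pair:
  2H -> 'HH'
  2B -> 'BB'
  9C -> 'CCCCCCCCC'

Decoded = HHBBCCCCCCCCC


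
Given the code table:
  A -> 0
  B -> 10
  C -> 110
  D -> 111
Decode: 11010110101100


Decoding:
110 -> C
10 -> B
110 -> C
10 -> B
110 -> C
0 -> A


Result: CBCBCA


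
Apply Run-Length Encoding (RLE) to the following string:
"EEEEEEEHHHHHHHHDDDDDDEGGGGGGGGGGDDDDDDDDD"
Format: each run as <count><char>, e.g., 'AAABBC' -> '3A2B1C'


Scanning runs left to right:
  i=0: run of 'E' x 7 -> '7E'
  i=7: run of 'H' x 8 -> '8H'
  i=15: run of 'D' x 6 -> '6D'
  i=21: run of 'E' x 1 -> '1E'
  i=22: run of 'G' x 10 -> '10G'
  i=32: run of 'D' x 9 -> '9D'

RLE = 7E8H6D1E10G9D


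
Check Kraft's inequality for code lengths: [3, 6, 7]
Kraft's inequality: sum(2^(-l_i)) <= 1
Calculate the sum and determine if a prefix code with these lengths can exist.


Sum = 2^(-3) + 2^(-6) + 2^(-7)
    = 0.125 + 0.015625 + 0.0078125
    = 19/128 = 0.1484375
Since 0.1484375 <= 1, Kraft's inequality IS satisfied.
A prefix code with these lengths CAN exist.

Kraft sum = 0.1484375. Satisfied.


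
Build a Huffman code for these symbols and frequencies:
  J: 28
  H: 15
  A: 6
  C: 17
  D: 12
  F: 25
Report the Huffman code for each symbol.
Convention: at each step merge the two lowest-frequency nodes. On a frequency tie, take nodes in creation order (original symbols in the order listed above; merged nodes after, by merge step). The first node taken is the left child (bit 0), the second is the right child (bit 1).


Huffman tree construction:
Step 1: Merge A(6) + D(12) = 18
Step 2: Merge H(15) + C(17) = 32
Step 3: Merge (A+D)(18) + F(25) = 43
Step 4: Merge J(28) + (H+C)(32) = 60
Step 5: Merge ((A+D)+F)(43) + (J+(H+C))(60) = 103
Read each symbol's code off the tree from the root (left child = 0, right child = 1).

Codes:
  J: 10 (length 2)
  H: 110 (length 3)
  A: 000 (length 3)
  C: 111 (length 3)
  D: 001 (length 3)
  F: 01 (length 2)
Average code length: 256/103 = 2.4854 bits/symbol


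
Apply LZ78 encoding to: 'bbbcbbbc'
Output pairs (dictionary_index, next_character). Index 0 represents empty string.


LZ78 encoding steps:
Dictionary: {0: ''}
Step 1: w='' (idx 0), next='b' -> output (0, 'b'), add 'b' as idx 1
Step 2: w='b' (idx 1), next='b' -> output (1, 'b'), add 'bb' as idx 2
Step 3: w='' (idx 0), next='c' -> output (0, 'c'), add 'c' as idx 3
Step 4: w='bb' (idx 2), next='b' -> output (2, 'b'), add 'bbb' as idx 4
Step 5: w='c' (idx 3), end of input -> output (3, '')


Encoded: [(0, 'b'), (1, 'b'), (0, 'c'), (2, 'b'), (3, '')]


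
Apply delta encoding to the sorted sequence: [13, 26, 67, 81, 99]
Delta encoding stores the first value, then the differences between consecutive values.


First value: 13
Deltas:
  26 - 13 = 13
  67 - 26 = 41
  81 - 67 = 14
  99 - 81 = 18


Delta encoded: [13, 13, 41, 14, 18]


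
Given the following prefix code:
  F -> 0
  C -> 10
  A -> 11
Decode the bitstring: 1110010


Decoding step by step:
Bits 11 -> A
Bits 10 -> C
Bits 0 -> F
Bits 10 -> C


Decoded message: ACFC


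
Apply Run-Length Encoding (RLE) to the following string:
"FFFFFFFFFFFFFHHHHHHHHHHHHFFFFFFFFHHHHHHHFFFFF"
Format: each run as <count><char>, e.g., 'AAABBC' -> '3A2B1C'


Scanning runs left to right:
  i=0: run of 'F' x 13 -> '13F'
  i=13: run of 'H' x 12 -> '12H'
  i=25: run of 'F' x 8 -> '8F'
  i=33: run of 'H' x 7 -> '7H'
  i=40: run of 'F' x 5 -> '5F'

RLE = 13F12H8F7H5F


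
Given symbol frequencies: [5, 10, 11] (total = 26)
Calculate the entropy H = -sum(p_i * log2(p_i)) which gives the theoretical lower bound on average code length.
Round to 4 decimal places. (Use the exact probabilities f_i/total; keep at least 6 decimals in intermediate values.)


Per-symbol terms -p_i * log2(p_i) with p_i = f_i/26:
  p = 5/26 = 0.192308: log2(p) = -2.378512, -p*log2(p) = 0.457406
  p = 10/26 = 0.384615: log2(p) = -1.378512, -p*log2(p) = 0.530197
  p = 11/26 = 0.423077: log2(p) = -1.241008, -p*log2(p) = 0.525042
H = 0.457406 + 0.530197 + 0.525042 = 1.512645

H = 1.5126 bits/symbol


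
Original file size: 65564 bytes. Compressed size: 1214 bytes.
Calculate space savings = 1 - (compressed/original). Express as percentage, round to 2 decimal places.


ratio = compressed/original = 1214/65564 = 0.018516
savings = 1 - ratio = 1 - 0.018516 = 0.981484
as a percentage: 0.981484 * 100 = 98.15%

Space savings = 1 - 1214/65564 = 98.15%


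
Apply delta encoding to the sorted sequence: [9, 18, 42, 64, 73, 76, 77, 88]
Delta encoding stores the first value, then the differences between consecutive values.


First value: 9
Deltas:
  18 - 9 = 9
  42 - 18 = 24
  64 - 42 = 22
  73 - 64 = 9
  76 - 73 = 3
  77 - 76 = 1
  88 - 77 = 11


Delta encoded: [9, 9, 24, 22, 9, 3, 1, 11]


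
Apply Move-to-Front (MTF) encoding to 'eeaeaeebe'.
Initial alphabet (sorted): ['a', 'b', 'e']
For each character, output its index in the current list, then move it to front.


MTF encoding:
'e': index 2 in ['a', 'b', 'e'] -> ['e', 'a', 'b']
'e': index 0 in ['e', 'a', 'b'] -> ['e', 'a', 'b']
'a': index 1 in ['e', 'a', 'b'] -> ['a', 'e', 'b']
'e': index 1 in ['a', 'e', 'b'] -> ['e', 'a', 'b']
'a': index 1 in ['e', 'a', 'b'] -> ['a', 'e', 'b']
'e': index 1 in ['a', 'e', 'b'] -> ['e', 'a', 'b']
'e': index 0 in ['e', 'a', 'b'] -> ['e', 'a', 'b']
'b': index 2 in ['e', 'a', 'b'] -> ['b', 'e', 'a']
'e': index 1 in ['b', 'e', 'a'] -> ['e', 'b', 'a']


Output: [2, 0, 1, 1, 1, 1, 0, 2, 1]


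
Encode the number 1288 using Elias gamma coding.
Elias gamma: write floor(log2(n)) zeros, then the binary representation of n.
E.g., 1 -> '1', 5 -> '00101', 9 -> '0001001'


num_bits = floor(log2(1288)) + 1 = 11
leading_zeros = num_bits - 1 = 10
binary(1288) = 10100001000

Elias gamma(1288) = '0000000000' + '10100001000' = 000000000010100001000 (21 bits)


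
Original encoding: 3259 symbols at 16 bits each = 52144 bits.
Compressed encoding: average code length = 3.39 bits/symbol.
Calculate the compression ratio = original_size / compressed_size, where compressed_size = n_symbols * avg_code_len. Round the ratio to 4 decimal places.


original_size = n_symbols * orig_bits = 3259 * 16 = 52144 bits
compressed_size = n_symbols * avg_code_len = 3259 * 3.39 = 11048.01 bits
ratio = original_size / compressed_size = 52144 / 11048.01 = 4.7198

Compression ratio = 4.7198


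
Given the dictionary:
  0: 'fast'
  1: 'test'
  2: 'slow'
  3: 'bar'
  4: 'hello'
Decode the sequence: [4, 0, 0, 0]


Look up each index in the dictionary:
  4 -> 'hello'
  0 -> 'fast'
  0 -> 'fast'
  0 -> 'fast'

Decoded: "hello fast fast fast"


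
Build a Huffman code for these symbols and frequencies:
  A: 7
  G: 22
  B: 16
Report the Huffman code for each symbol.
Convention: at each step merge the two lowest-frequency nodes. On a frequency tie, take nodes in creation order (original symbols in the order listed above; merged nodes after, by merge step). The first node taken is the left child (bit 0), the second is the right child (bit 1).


Huffman tree construction:
Step 1: Merge A(7) + B(16) = 23
Step 2: Merge G(22) + (A+B)(23) = 45
Read each symbol's code off the tree from the root (left child = 0, right child = 1).

Codes:
  A: 10 (length 2)
  G: 0 (length 1)
  B: 11 (length 2)
Average code length: 68/45 = 1.5111 bits/symbol


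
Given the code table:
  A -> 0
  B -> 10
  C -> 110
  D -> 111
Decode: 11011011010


Decoding:
110 -> C
110 -> C
110 -> C
10 -> B


Result: CCCB


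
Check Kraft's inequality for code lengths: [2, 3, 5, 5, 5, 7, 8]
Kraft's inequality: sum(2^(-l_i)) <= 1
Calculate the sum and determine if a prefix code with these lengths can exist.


Sum = 2^(-2) + 2^(-3) + 2^(-5) + 2^(-5) + 2^(-5) + 2^(-7) + 2^(-8)
    = 0.25 + 0.125 + 0.03125 + 0.03125 + 0.03125 + 0.0078125 + 0.00390625
    = 123/256 = 0.48046875
Since 0.48046875 <= 1, Kraft's inequality IS satisfied.
A prefix code with these lengths CAN exist.

Kraft sum = 0.48046875. Satisfied.


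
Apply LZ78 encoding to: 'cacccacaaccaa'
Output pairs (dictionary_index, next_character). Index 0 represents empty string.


LZ78 encoding steps:
Dictionary: {0: ''}
Step 1: w='' (idx 0), next='c' -> output (0, 'c'), add 'c' as idx 1
Step 2: w='' (idx 0), next='a' -> output (0, 'a'), add 'a' as idx 2
Step 3: w='c' (idx 1), next='c' -> output (1, 'c'), add 'cc' as idx 3
Step 4: w='c' (idx 1), next='a' -> output (1, 'a'), add 'ca' as idx 4
Step 5: w='ca' (idx 4), next='a' -> output (4, 'a'), add 'caa' as idx 5
Step 6: w='cc' (idx 3), next='a' -> output (3, 'a'), add 'cca' as idx 6
Step 7: w='a' (idx 2), end of input -> output (2, '')


Encoded: [(0, 'c'), (0, 'a'), (1, 'c'), (1, 'a'), (4, 'a'), (3, 'a'), (2, '')]


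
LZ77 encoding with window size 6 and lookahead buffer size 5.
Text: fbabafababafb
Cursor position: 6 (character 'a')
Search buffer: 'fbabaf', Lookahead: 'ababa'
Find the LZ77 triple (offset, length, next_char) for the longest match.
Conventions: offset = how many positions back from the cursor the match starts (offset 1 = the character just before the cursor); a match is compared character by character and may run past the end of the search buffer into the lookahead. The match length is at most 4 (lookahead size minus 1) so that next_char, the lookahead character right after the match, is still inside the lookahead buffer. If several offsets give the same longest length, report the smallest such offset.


Try each offset into the search buffer:
  offset=1 (pos 5, char 'f'): match length 0
  offset=2 (pos 4, char 'a'): match length 1
  offset=3 (pos 3, char 'b'): match length 0
  offset=4 (pos 2, char 'a'): match length 3
  offset=5 (pos 1, char 'b'): match length 0
  offset=6 (pos 0, char 'f'): match length 0
Longest match has length 3 at offset 4.
next_char = character at position 6 + 3 = 9 -> 'b'

Best match: offset=4, length=3 (matching 'aba' starting at position 2)
LZ77 triple: (4, 3, 'b')


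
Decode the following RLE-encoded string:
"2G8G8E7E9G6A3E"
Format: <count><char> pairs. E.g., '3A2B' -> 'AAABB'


Expanding each <count><char> pair:
  2G -> 'GG'
  8G -> 'GGGGGGGG'
  8E -> 'EEEEEEEE'
  7E -> 'EEEEEEE'
  9G -> 'GGGGGGGGG'
  6A -> 'AAAAAA'
  3E -> 'EEE'

Decoded = GGGGGGGGGGEEEEEEEEEEEEEEEGGGGGGGGGAAAAAAEEE


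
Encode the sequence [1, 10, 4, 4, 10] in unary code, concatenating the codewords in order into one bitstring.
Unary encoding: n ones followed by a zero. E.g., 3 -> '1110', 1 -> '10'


Encode each number as n ones followed by a terminating 0:
  1 -> 10 (2 bits)
  10 -> 11111111110 (11 bits)
  4 -> 11110 (5 bits)
  4 -> 11110 (5 bits)
  10 -> 11111111110 (11 bits)
Total length = 2 + 11 + 5 + 5 + 11 = 34 bits.

Unary([1, 10, 4, 4, 10]) = 1011111111110111101111011111111110 (34 bits)


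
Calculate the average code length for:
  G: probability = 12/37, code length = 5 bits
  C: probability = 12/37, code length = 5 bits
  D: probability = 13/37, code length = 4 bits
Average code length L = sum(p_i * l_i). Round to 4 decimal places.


Weighted contributions p_i * l_i:
  G: (12/37) * 5 = 60/37
  C: (12/37) * 5 = 60/37
  D: (13/37) * 4 = 52/37
Sum = (60 + 60 + 52)/37 = 172/37

L = 172/37 = 4.6486 bits/symbol


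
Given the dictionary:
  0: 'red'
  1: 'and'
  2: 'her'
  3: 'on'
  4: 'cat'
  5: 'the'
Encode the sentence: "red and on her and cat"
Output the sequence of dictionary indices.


Look up each word in the dictionary:
  'red' -> 0
  'and' -> 1
  'on' -> 3
  'her' -> 2
  'and' -> 1
  'cat' -> 4

Encoded: [0, 1, 3, 2, 1, 4]


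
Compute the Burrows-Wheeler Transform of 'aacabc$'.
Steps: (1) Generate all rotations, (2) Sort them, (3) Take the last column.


Rotations (sorted):
  0: $aacabc -> last char: c
  1: aacabc$ -> last char: $
  2: abc$aac -> last char: c
  3: acabc$a -> last char: a
  4: bc$aaca -> last char: a
  5: c$aacab -> last char: b
  6: cabc$aa -> last char: a


BWT = c$caaba


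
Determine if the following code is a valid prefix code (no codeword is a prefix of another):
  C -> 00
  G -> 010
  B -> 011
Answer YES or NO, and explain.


Checking each pair (does one codeword prefix another?):
  C='00' vs G='010': no prefix
  C='00' vs B='011': no prefix
  G='010' vs C='00': no prefix
  G='010' vs B='011': no prefix
  B='011' vs C='00': no prefix
  B='011' vs G='010': no prefix
No violation found over all pairs.

YES -- this is a valid prefix code. No codeword is a prefix of any other codeword.


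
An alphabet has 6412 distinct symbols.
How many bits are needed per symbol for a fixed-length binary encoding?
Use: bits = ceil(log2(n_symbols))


log2(6412) = 12.6466
Bracket: 2^12 = 4096 < 6412 <= 2^13 = 8192
So ceil(log2(6412)) = 13

bits = ceil(log2(6412)) = ceil(12.6466) = 13 bits


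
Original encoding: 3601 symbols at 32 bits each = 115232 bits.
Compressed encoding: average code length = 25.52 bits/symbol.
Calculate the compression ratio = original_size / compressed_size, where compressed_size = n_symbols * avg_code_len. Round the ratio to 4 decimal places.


original_size = n_symbols * orig_bits = 3601 * 32 = 115232 bits
compressed_size = n_symbols * avg_code_len = 3601 * 25.52 = 91897.52 bits
ratio = original_size / compressed_size = 115232 / 91897.52 = 1.2539

Compression ratio = 1.2539


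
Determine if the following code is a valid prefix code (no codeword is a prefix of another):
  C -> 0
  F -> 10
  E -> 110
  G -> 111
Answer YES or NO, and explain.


Checking each pair (does one codeword prefix another?):
  C='0' vs F='10': no prefix
  C='0' vs E='110': no prefix
  C='0' vs G='111': no prefix
  F='10' vs C='0': no prefix
  F='10' vs E='110': no prefix
  F='10' vs G='111': no prefix
  E='110' vs C='0': no prefix
  E='110' vs F='10': no prefix
  E='110' vs G='111': no prefix
  G='111' vs C='0': no prefix
  G='111' vs F='10': no prefix
  G='111' vs E='110': no prefix
No violation found over all pairs.

YES -- this is a valid prefix code. No codeword is a prefix of any other codeword.


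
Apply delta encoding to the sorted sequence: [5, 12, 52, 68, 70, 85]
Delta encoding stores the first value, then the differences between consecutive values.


First value: 5
Deltas:
  12 - 5 = 7
  52 - 12 = 40
  68 - 52 = 16
  70 - 68 = 2
  85 - 70 = 15


Delta encoded: [5, 7, 40, 16, 2, 15]


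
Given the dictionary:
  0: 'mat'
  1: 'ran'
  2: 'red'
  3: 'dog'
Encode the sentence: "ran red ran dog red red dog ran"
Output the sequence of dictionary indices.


Look up each word in the dictionary:
  'ran' -> 1
  'red' -> 2
  'ran' -> 1
  'dog' -> 3
  'red' -> 2
  'red' -> 2
  'dog' -> 3
  'ran' -> 1

Encoded: [1, 2, 1, 3, 2, 2, 3, 1]
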